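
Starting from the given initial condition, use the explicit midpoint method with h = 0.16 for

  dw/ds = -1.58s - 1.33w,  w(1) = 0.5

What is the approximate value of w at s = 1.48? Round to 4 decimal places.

Midpoint: k1 = f(s_n, w_n); k2 = f(s_n + h/2, w_n + (h/2)·k1); w_{n+1} = w_n + h·k2.
s=1.000000, w=0.500000:
  k1 = f(1.000000, 0.500000) = -2.245000
  k2 = f(1.080000, 0.320400) = -2.132532
  w ← 0.500000 + 0.16·(-2.132532) = 0.158795
s=1.160000, w=0.158795:
  k1 = f(1.160000, 0.158795) = -2.043997
  k2 = f(1.240000, -0.004725) = -1.952916
  w ← 0.158795 + 0.16·(-1.952916) = -0.153672
s=1.320000, w=-0.153672:
  k1 = f(1.320000, -0.153672) = -1.881217
  k2 = f(1.400000, -0.304169) = -1.807455
  w ← -0.153672 + 0.16·(-1.807455) = -0.442864
w(1.48) ≈ -0.4429

-0.4429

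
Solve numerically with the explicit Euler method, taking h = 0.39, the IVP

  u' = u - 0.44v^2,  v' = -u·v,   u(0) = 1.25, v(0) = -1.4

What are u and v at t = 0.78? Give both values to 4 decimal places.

1.8593, -0.3254

Euler on (u,v): u_{n+1} = u_n + h·u', v_{n+1} = v_n + h·v'.
0.000000: (1.250000, -1.400000); f=(0.387600, 1.750000) → (1.401164, -0.717500)
0.390000: (1.401164, -0.717500); f=(1.174649, 1.005335) → (1.859277, -0.325419)
(u(0.78), v(0.78)) ≈ (1.8593, -0.3254)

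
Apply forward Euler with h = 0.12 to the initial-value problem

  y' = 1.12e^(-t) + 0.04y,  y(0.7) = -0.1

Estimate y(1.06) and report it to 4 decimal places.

0.0779

Euler: y_{n+1} = y_n + h·f(t_n, y_n).
t=0.700000, y=-0.100000: f=0.552176 → y ← -0.100000 + 0.12·0.552176 = -0.033739
t=0.820000, y=-0.033739: f=0.491934 → y ← -0.033739 + 0.12·0.491934 = 0.025293
t=0.940000, y=0.025293: f=0.438515 → y ← 0.025293 + 0.12·0.438515 = 0.077915
y(1.06) ≈ 0.0779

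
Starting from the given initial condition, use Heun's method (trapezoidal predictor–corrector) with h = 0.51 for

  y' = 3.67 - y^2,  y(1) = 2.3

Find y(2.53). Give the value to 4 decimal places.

2.2196

Heun: k1 = f(t_n, y_n); k2 = f(t_n + h, y_n + h·k1); y_{n+1} = y_n + (h/2)·(k1 + k2).
t=1.000000, y=2.300000:
  k1 = f(1.000000, 2.300000) = -1.620000
  k2 = f(1.510000, 1.473800) = 1.497914
  y ← 2.300000 + (0.51/2)·(-1.620000 + 1.497914) = 2.268868
t=1.510000, y=2.268868:
  k1 = f(1.510000, 2.268868) = -1.477762
  k2 = f(2.020000, 1.515209) = 1.374140
  y ← 2.268868 + (0.51/2)·(-1.477762 + 1.374140) = 2.242444
t=2.020000, y=2.242444:
  k1 = f(2.020000, 2.242444) = -1.358557
  k2 = f(2.530000, 1.549580) = 1.268801
  y ← 2.242444 + (0.51/2)·(-1.358557 + 1.268801) = 2.219557
y(2.53) ≈ 2.2196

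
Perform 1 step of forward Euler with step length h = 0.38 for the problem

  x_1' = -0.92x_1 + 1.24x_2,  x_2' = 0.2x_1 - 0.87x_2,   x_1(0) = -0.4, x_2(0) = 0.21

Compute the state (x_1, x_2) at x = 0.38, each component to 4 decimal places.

Euler on (x_1,x_2): x_1_{n+1} = x_1_n + h·x_1', x_2_{n+1} = x_2_n + h·x_2'.
0.000000: (-0.400000, 0.210000); f=(0.628400, -0.262700) → (-0.161208, 0.110174)
(x_1(0.38), x_2(0.38)) ≈ (-0.1612, 0.1102)

-0.1612, 0.1102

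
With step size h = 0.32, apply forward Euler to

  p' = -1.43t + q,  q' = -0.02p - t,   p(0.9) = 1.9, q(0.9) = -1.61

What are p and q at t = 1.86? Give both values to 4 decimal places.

Euler on (p,q): p_{n+1} = p_n + h·p', q_{n+1} = q_n + h·q'.
0.900000: (1.900000, -1.610000); f=(-2.897000, -0.938000) → (0.972960, -1.910160)
1.220000: (0.972960, -1.910160); f=(-3.654760, -1.239459) → (-0.196563, -2.306787)
1.540000: (-0.196563, -2.306787); f=(-4.508987, -1.536069) → (-1.639439, -2.798329)
(p(1.86), q(1.86)) ≈ (-1.6394, -2.7983)

-1.6394, -2.7983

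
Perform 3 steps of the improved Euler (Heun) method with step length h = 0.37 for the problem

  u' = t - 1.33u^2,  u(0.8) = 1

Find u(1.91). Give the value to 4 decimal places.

1.1150

Heun: k1 = f(t_n, u_n); k2 = f(t_n + h, u_n + h·k1); u_{n+1} = u_n + (h/2)·(k1 + k2).
t=0.800000, u=1.000000:
  k1 = f(0.800000, 1.000000) = -0.530000
  k2 = f(1.170000, 0.803900) = 0.310481
  u ← 1.000000 + (0.37/2)·(-0.530000 + 0.310481) = 0.959389
t=1.170000, u=0.959389:
  k1 = f(1.170000, 0.959389) = -0.054168
  k2 = f(1.540000, 0.939347) = 0.366445
  u ← 0.959389 + (0.37/2)·(-0.054168 + 0.366445) = 1.017160
t=1.540000, u=1.017160:
  k1 = f(1.540000, 1.017160) = 0.163962
  k2 = f(1.910000, 1.077826) = 0.364927
  u ← 1.017160 + (0.37/2)·(0.163962 + 0.364927) = 1.115005
u(1.91) ≈ 1.1150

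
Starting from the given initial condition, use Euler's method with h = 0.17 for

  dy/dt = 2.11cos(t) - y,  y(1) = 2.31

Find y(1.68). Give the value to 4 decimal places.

Euler: y_{n+1} = y_n + h·f(t_n, y_n).
t=1.000000, y=2.310000: f=-1.169962 → y ← 2.310000 + 0.17·(-1.169962) = 2.111106
t=1.170000, y=2.111106: f=-1.287886 → y ← 2.111106 + 0.17·(-1.287886) = 1.892166
t=1.340000, y=1.892166: f=-1.409497 → y ← 1.892166 + 0.17·(-1.409497) = 1.652551
t=1.510000, y=1.652551: f=-1.524350 → y ← 1.652551 + 0.17·(-1.524350) = 1.393412
y(1.68) ≈ 1.3934

1.3934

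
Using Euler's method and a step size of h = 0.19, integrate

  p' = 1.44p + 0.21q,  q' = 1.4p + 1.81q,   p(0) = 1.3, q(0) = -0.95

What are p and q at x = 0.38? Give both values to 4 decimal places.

Euler on (p,q): p_{n+1} = p_n + h·p', q_{n+1} = q_n + h·q'.
0.000000: (1.300000, -0.950000); f=(1.672500, 0.100500) → (1.617775, -0.930905)
0.190000: (1.617775, -0.930905); f=(2.134106, 0.579947) → (2.023255, -0.820715)
(p(0.38), q(0.38)) ≈ (2.0233, -0.8207)

2.0233, -0.8207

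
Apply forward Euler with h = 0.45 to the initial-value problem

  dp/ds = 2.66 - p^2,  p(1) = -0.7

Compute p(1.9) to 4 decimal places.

Euler: p_{n+1} = p_n + h·f(s_n, p_n).
s=1.000000, p=-0.700000: f=2.170000 → p ← -0.700000 + 0.45·2.170000 = 0.276500
s=1.450000, p=0.276500: f=2.583548 → p ← 0.276500 + 0.45·2.583548 = 1.439096
p(1.9) ≈ 1.4391

1.4391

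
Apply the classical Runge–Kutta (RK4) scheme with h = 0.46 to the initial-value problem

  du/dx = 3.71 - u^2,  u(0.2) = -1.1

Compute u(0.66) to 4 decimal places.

RK4: k1 = f(x_n, u_n); k2 = f(x_n + h/2, u_n + (h/2)·k1); k3 = f(x_n + h/2, u_n + (h/2)·k2); k4 = f(x_n + h, u_n + h·k3); u_{n+1} = u_n + (h/6)·(k1 + 2k2 + 2k3 + k4).
x=0.200000, u=-1.100000:
  k1 = f(0.200000, -1.100000) = 2.500000
  k2 = f(0.430000, -0.525000) = 3.434375
  k3 = f(0.430000, -0.310094) = 3.613842
  k4 = f(0.660000, 0.562367) = 3.393743
  u ← -1.100000 + (0.46/6)·(k1 + 2k2 + 2k3 + k4) = 0.432580
u(0.66) ≈ 0.4326

0.4326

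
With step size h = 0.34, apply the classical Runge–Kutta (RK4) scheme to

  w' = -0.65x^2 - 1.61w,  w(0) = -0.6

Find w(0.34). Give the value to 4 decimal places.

RK4: k1 = f(x_n, w_n); k2 = f(x_n + h/2, w_n + (h/2)·k1); k3 = f(x_n + h/2, w_n + (h/2)·k2); k4 = f(x_n + h, w_n + h·k3); w_{n+1} = w_n + (h/6)·(k1 + 2k2 + 2k3 + k4).
x=0.000000, w=-0.600000:
  k1 = f(0.000000, -0.600000) = 0.966000
  k2 = f(0.170000, -0.435780) = 0.682821
  k3 = f(0.170000, -0.483920) = 0.760327
  k4 = f(0.340000, -0.341489) = 0.474657
  w ← -0.600000 + (0.34/6)·(k1 + 2k2 + 2k3 + k4) = -0.354806
w(0.34) ≈ -0.3548

-0.3548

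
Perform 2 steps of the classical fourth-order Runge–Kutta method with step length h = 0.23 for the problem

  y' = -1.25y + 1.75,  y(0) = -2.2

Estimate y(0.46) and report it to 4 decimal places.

-0.6258

RK4: k1 = f(s_n, y_n); k2 = f(s_n + h/2, y_n + (h/2)·k1); k3 = f(s_n + h/2, y_n + (h/2)·k2); k4 = f(s_n + h, y_n + h·k3); y_{n+1} = y_n + (h/6)·(k1 + 2k2 + 2k3 + k4).
s=0.000000, y=-2.200000:
  k1 = f(0.000000, -2.200000) = 4.500000
  k2 = f(0.115000, -1.682500) = 3.853125
  k3 = f(0.115000, -1.756891) = 3.946113
  k4 = f(0.230000, -1.292394) = 3.365492
  y ← -2.200000 + (0.23/6)·(k1 + 2k2 + 2k3 + k4) = -1.300548
s=0.230000, y=-1.300548:
  k1 = f(0.230000, -1.300548) = 3.375685
  k2 = f(0.345000, -0.912344) = 2.890430
  k3 = f(0.345000, -0.968148) = 2.960185
  k4 = f(0.460000, -0.619705) = 2.524631
  y ← -1.300548 + (0.23/6)·(k1 + 2k2 + 2k3 + k4) = -0.625822
y(0.46) ≈ -0.6258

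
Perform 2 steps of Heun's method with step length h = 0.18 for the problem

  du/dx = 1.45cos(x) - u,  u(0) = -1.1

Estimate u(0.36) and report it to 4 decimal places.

Heun: k1 = f(x_n, u_n); k2 = f(x_n + h, u_n + h·k1); u_{n+1} = u_n + (h/2)·(k1 + k2).
x=0.000000, u=-1.100000:
  k1 = f(0.000000, -1.100000) = 2.550000
  k2 = f(0.180000, -0.641000) = 2.067573
  u ← -1.100000 + (0.18/2)·(2.550000 + 2.067573) = -0.684418
x=0.180000, u=-0.684418:
  k1 = f(0.180000, -0.684418) = 2.110992
  k2 = f(0.360000, -0.304440) = 1.661490
  u ← -0.684418 + (0.18/2)·(2.110992 + 1.661490) = -0.344895
u(0.36) ≈ -0.3449

-0.3449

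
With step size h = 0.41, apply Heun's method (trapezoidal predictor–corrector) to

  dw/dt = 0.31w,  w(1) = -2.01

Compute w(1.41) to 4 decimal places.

Heun: k1 = f(t_n, w_n); k2 = f(t_n + h, w_n + h·k1); w_{n+1} = w_n + (h/2)·(k1 + k2).
t=1.000000, w=-2.010000:
  k1 = f(1.000000, -2.010000) = -0.623100
  k2 = f(1.410000, -2.265471) = -0.702296
  w ← -2.010000 + (0.41/2)·(-0.623100 + (-0.702296)) = -2.281706
w(1.41) ≈ -2.2817

-2.2817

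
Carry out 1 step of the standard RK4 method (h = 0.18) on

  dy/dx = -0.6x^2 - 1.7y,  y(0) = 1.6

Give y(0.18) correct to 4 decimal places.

1.1772

RK4: k1 = f(x_n, y_n); k2 = f(x_n + h/2, y_n + (h/2)·k1); k3 = f(x_n + h/2, y_n + (h/2)·k2); k4 = f(x_n + h, y_n + h·k3); y_{n+1} = y_n + (h/6)·(k1 + 2k2 + 2k3 + k4).
x=0.000000, y=1.600000:
  k1 = f(0.000000, 1.600000) = -2.720000
  k2 = f(0.090000, 1.355200) = -2.308700
  k3 = f(0.090000, 1.392217) = -2.371629
  k4 = f(0.180000, 1.173107) = -2.013722
  y ← 1.600000 + (0.18/6)·(k1 + 2k2 + 2k3 + k4) = 1.177169
y(0.18) ≈ 1.1772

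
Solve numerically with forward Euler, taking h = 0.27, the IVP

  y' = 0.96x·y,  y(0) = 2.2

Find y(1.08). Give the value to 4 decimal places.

Euler: y_{n+1} = y_n + h·f(x_n, y_n).
x=0.000000, y=2.200000: f=0.000000 → y ← 2.200000 + 0.27·0.000000 = 2.200000
x=0.270000, y=2.200000: f=0.570240 → y ← 2.200000 + 0.27·0.570240 = 2.353965
x=0.540000, y=2.353965: f=1.220295 → y ← 2.353965 + 0.27·1.220295 = 2.683445
x=0.810000, y=2.683445: f=2.086646 → y ← 2.683445 + 0.27·2.086646 = 3.246839
y(1.08) ≈ 3.2468

3.2468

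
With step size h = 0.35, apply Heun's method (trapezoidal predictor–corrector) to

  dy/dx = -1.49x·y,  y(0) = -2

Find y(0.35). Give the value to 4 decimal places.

-1.8175

Heun: k1 = f(x_n, y_n); k2 = f(x_n + h, y_n + h·k1); y_{n+1} = y_n + (h/2)·(k1 + k2).
x=0.000000, y=-2.000000:
  k1 = f(0.000000, -2.000000) = 0.000000
  k2 = f(0.350000, -2.000000) = 1.043000
  y ← -2.000000 + (0.35/2)·(0.000000 + 1.043000) = -1.817475
y(0.35) ≈ -1.8175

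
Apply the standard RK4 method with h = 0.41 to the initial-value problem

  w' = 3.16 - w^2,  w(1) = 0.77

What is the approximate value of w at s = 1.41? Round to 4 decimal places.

RK4: k1 = f(s_n, w_n); k2 = f(s_n + h/2, w_n + (h/2)·k1); k3 = f(s_n + h/2, w_n + (h/2)·k2); k4 = f(s_n + h, w_n + h·k3); w_{n+1} = w_n + (h/6)·(k1 + 2k2 + 2k3 + k4).
s=1.000000, w=0.770000:
  k1 = f(1.000000, 0.770000) = 2.567100
  k2 = f(1.205000, 1.296256) = 1.479722
  k3 = f(1.205000, 1.073343) = 2.007935
  k4 = f(1.410000, 1.593253) = 0.621544
  w ← 0.770000 + (0.41/6)·(k1 + 2k2 + 2k3 + k4) = 1.464537
w(1.41) ≈ 1.4645

1.4645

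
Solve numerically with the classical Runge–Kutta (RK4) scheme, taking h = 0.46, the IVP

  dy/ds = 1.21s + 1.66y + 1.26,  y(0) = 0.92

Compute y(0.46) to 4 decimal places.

3.0068

RK4: k1 = f(s_n, y_n); k2 = f(s_n + h/2, y_n + (h/2)·k1); k3 = f(s_n + h/2, y_n + (h/2)·k2); k4 = f(s_n + h, y_n + h·k3); y_{n+1} = y_n + (h/6)·(k1 + 2k2 + 2k3 + k4).
s=0.000000, y=0.920000:
  k1 = f(0.000000, 0.920000) = 2.787200
  k2 = f(0.230000, 1.561056) = 4.129653
  k3 = f(0.230000, 1.869820) = 4.642202
  k4 = f(0.460000, 3.055413) = 6.888585
  y ← 0.920000 + (0.46/6)·(k1 + 2k2 + 2k3 + k4) = 3.006828
y(0.46) ≈ 3.0068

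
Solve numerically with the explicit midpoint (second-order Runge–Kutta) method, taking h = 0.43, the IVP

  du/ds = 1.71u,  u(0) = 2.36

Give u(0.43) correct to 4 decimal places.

4.7333

Midpoint: k1 = f(s_n, u_n); k2 = f(s_n + h/2, u_n + (h/2)·k1); u_{n+1} = u_n + h·k2.
s=0.000000, u=2.360000:
  k1 = f(0.000000, 2.360000) = 4.035600
  k2 = f(0.215000, 3.227654) = 5.519288
  u ← 2.360000 + 0.43·5.519288 = 4.733294
u(0.43) ≈ 4.7333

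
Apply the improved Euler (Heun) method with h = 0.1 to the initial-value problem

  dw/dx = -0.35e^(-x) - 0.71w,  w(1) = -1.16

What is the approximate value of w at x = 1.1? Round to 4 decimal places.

Heun: k1 = f(x_n, w_n); k2 = f(x_n + h, w_n + h·k1); w_{n+1} = w_n + (h/2)·(k1 + k2).
x=1.000000, w=-1.160000:
  k1 = f(1.000000, -1.160000) = 0.694842
  k2 = f(1.100000, -1.090516) = 0.657761
  w ← -1.160000 + (0.1/2)·(0.694842 + 0.657761) = -1.092370
w(1.1) ≈ -1.0924

-1.0924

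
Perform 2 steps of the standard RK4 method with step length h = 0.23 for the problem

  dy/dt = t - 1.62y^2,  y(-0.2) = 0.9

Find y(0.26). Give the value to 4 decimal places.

0.5589

RK4: k1 = f(t_n, y_n); k2 = f(t_n + h/2, y_n + (h/2)·k1); k3 = f(t_n + h/2, y_n + (h/2)·k2); k4 = f(t_n + h, y_n + h·k3); y_{n+1} = y_n + (h/6)·(k1 + 2k2 + 2k3 + k4).
t=-0.200000, y=0.900000:
  k1 = f(-0.200000, 0.900000) = -1.512200
  k2 = f(-0.085000, 0.726097) = -0.939091
  k3 = f(-0.085000, 0.792005) = -1.101179
  k4 = f(0.030000, 0.646729) = -0.647578
  y ← 0.900000 + (0.23/6)·(k1 + 2k2 + 2k3 + k4) = 0.660788
t=0.030000, y=0.660788:
  k1 = f(0.030000, 0.660788) = -0.677358
  k2 = f(0.145000, 0.582892) = -0.405416
  k3 = f(0.145000, 0.614165) = -0.466062
  k4 = f(0.260000, 0.553594) = -0.236475
  y ← 0.660788 + (0.23/6)·(k1 + 2k2 + 2k3 + k4) = 0.558944
y(0.26) ≈ 0.5589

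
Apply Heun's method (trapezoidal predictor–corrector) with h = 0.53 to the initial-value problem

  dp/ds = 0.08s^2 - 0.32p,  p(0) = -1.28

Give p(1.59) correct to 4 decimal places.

Heun: k1 = f(s_n, p_n); k2 = f(s_n + h, p_n + h·k1); p_{n+1} = p_n + (h/2)·(k1 + k2).
s=0.000000, p=-1.280000:
  k1 = f(0.000000, -1.280000) = 0.409600
  k2 = f(0.530000, -1.062912) = 0.362604
  p ← -1.280000 + (0.53/2)·(0.409600 + 0.362604) = -1.075366
s=0.530000, p=-1.075366:
  k1 = f(0.530000, -1.075366) = 0.366589
  k2 = f(1.060000, -0.881074) = 0.371832
  p ← -1.075366 + (0.53/2)·(0.366589 + 0.371832) = -0.879684
s=1.060000, p=-0.879684:
  k1 = f(1.060000, -0.879684) = 0.371387
  k2 = f(1.590000, -0.682849) = 0.420760
  p ← -0.879684 + (0.53/2)·(0.371387 + 0.420760) = -0.669766
p(1.59) ≈ -0.6698

-0.6698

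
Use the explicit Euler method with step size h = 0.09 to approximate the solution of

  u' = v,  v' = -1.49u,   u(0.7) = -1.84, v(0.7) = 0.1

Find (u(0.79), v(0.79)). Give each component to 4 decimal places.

Euler on (u,v): u_{n+1} = u_n + h·u', v_{n+1} = v_n + h·v'.
0.700000: (-1.840000, 0.100000); f=(0.100000, 2.741600) → (-1.831000, 0.346744)
(u(0.79), v(0.79)) ≈ (-1.8310, 0.3467)

-1.8310, 0.3467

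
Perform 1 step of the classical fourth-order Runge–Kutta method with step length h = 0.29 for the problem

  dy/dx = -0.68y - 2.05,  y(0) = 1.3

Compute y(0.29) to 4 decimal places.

RK4: k1 = f(x_n, y_n); k2 = f(x_n + h/2, y_n + (h/2)·k1); k3 = f(x_n + h/2, y_n + (h/2)·k2); k4 = f(x_n + h, y_n + h·k3); y_{n+1} = y_n + (h/6)·(k1 + 2k2 + 2k3 + k4).
x=0.000000, y=1.300000:
  k1 = f(0.000000, 1.300000) = -2.934000
  k2 = f(0.145000, 0.874570) = -2.644708
  k3 = f(0.145000, 0.916517) = -2.673232
  k4 = f(0.290000, 0.524763) = -2.406839
  y ← 1.300000 + (0.29/6)·(k1 + 2k2 + 2k3 + k4) = 0.527792
y(0.29) ≈ 0.5278

0.5278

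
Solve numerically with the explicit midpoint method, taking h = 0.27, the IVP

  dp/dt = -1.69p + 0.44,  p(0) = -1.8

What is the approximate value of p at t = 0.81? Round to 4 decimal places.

-0.2998

Midpoint: k1 = f(t_n, p_n); k2 = f(t_n + h/2, p_n + (h/2)·k1); p_{n+1} = p_n + h·k2.
t=0.000000, p=-1.800000:
  k1 = f(0.000000, -1.800000) = 3.482000
  k2 = f(0.135000, -1.329930) = 2.687582
  p ← -1.800000 + 0.27·2.687582 = -1.074353
t=0.270000, p=-1.074353:
  k1 = f(0.270000, -1.074353) = 2.255656
  k2 = f(0.405000, -0.769839) = 1.741028
  p ← -1.074353 + 0.27·1.741028 = -0.604275
t=0.540000, p=-0.604275:
  k1 = f(0.540000, -0.604275) = 1.461225
  k2 = f(0.675000, -0.407010) = 1.127847
  p ← -0.604275 + 0.27·1.127847 = -0.299757
p(0.81) ≈ -0.2998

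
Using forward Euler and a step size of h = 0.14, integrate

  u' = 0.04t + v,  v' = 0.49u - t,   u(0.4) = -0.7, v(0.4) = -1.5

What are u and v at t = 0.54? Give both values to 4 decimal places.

Euler on (u,v): u_{n+1} = u_n + h·u', v_{n+1} = v_n + h·v'.
0.400000: (-0.700000, -1.500000); f=(-1.484000, -0.743000) → (-0.907760, -1.604020)
(u(0.54), v(0.54)) ≈ (-0.9078, -1.6040)

-0.9078, -1.6040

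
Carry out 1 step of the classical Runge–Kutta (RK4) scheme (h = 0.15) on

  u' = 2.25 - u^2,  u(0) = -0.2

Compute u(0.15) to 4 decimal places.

RK4: k1 = f(t_n, u_n); k2 = f(t_n + h/2, u_n + (h/2)·k1); k3 = f(t_n + h/2, u_n + (h/2)·k2); k4 = f(t_n + h, u_n + h·k3); u_{n+1} = u_n + (h/6)·(k1 + 2k2 + 2k3 + k4).
t=0.000000, u=-0.200000:
  k1 = f(0.000000, -0.200000) = 2.210000
  k2 = f(0.075000, -0.034250) = 2.248827
  k3 = f(0.075000, -0.031338) = 2.249018
  k4 = f(0.150000, 0.137353) = 2.231134
  u ← -0.200000 + (0.15/6)·(k1 + 2k2 + 2k3 + k4) = 0.135921
u(0.15) ≈ 0.1359

0.1359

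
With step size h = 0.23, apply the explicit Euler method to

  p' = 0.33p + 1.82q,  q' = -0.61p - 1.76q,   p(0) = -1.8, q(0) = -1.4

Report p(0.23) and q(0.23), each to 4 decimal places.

Euler on (p,q): p_{n+1} = p_n + h·p', q_{n+1} = q_n + h·q'.
0.000000: (-1.800000, -1.400000); f=(-3.142000, 3.562000) → (-2.522660, -0.580740)
(p(0.23), q(0.23)) ≈ (-2.5227, -0.5807)

-2.5227, -0.5807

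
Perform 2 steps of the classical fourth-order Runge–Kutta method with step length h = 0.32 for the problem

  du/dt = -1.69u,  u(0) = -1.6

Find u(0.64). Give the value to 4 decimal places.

-0.5431

RK4: k1 = f(t_n, u_n); k2 = f(t_n + h/2, u_n + (h/2)·k1); k3 = f(t_n + h/2, u_n + (h/2)·k2); k4 = f(t_n + h, u_n + h·k3); u_{n+1} = u_n + (h/6)·(k1 + 2k2 + 2k3 + k4).
t=0.000000, u=-1.600000:
  k1 = f(0.000000, -1.600000) = 2.704000
  k2 = f(0.160000, -1.167360) = 1.972838
  k3 = f(0.160000, -1.284346) = 2.170544
  k4 = f(0.320000, -0.905426) = 1.530170
  u ← -1.600000 + (0.32/6)·(k1 + 2k2 + 2k3 + k4) = -0.932217
t=0.320000, u=-0.932217:
  k1 = f(0.320000, -0.932217) = 1.575446
  k2 = f(0.480000, -0.680145) = 1.149446
  k3 = f(0.480000, -0.748305) = 1.264636
  k4 = f(0.640000, -0.527533) = 0.891531
  u ← -0.932217 + (0.32/6)·(k1 + 2k2 + 2k3 + k4) = -0.543143
u(0.64) ≈ -0.5431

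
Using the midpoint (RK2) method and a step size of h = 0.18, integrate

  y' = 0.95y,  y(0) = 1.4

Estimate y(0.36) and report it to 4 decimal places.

Midpoint: k1 = f(x_n, y_n); k2 = f(x_n + h/2, y_n + (h/2)·k1); y_{n+1} = y_n + h·k2.
x=0.000000, y=1.400000:
  k1 = f(0.000000, 1.400000) = 1.330000
  k2 = f(0.090000, 1.519700) = 1.443715
  y ← 1.400000 + 0.18·1.443715 = 1.659869
x=0.180000, y=1.659869:
  k1 = f(0.180000, 1.659869) = 1.576875
  k2 = f(0.270000, 1.801787) = 1.711698
  y ← 1.659869 + 0.18·1.711698 = 1.967974
y(0.36) ≈ 1.9680

1.9680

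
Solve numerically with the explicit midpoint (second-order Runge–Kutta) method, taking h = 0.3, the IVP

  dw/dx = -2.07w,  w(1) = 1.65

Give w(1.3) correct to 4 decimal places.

0.9435

Midpoint: k1 = f(x_n, w_n); k2 = f(x_n + h/2, w_n + (h/2)·k1); w_{n+1} = w_n + h·k2.
x=1.000000, w=1.650000:
  k1 = f(1.000000, 1.650000) = -3.415500
  k2 = f(1.150000, 1.137675) = -2.354987
  w ← 1.650000 + 0.3·(-2.354987) = 0.943504
w(1.3) ≈ 0.9435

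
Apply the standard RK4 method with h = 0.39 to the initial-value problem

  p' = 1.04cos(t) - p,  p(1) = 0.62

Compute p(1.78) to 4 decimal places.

RK4: k1 = f(t_n, p_n); k2 = f(t_n + h/2, p_n + (h/2)·k1); k3 = f(t_n + h/2, p_n + (h/2)·k2); k4 = f(t_n + h, p_n + h·k3); p_{n+1} = p_n + (h/6)·(k1 + 2k2 + 2k3 + k4).
t=1.000000, p=0.620000:
  k1 = f(1.000000, 0.620000) = -0.058086
  k2 = f(1.195000, 0.608673) = -0.226979
  k3 = f(1.195000, 0.575739) = -0.194045
  k4 = f(1.390000, 0.544322) = -0.357317
  p ← 0.620000 + (0.39/6)·(k1 + 2k2 + 2k3 + k4) = 0.538266
t=1.390000, p=0.538266:
  k1 = f(1.390000, 0.538266) = -0.351260
  k2 = f(1.585000, 0.469770) = -0.484541
  k3 = f(1.585000, 0.443780) = -0.458551
  k4 = f(1.780000, 0.359431) = -0.575419
  p ← 0.538266 + (0.39/6)·(k1 + 2k2 + 2k3 + k4) = 0.355429
p(1.78) ≈ 0.3554

0.3554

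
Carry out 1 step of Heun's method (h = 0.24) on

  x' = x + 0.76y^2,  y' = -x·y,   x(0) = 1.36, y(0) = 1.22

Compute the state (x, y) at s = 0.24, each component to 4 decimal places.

Heun on (x,y): k1 = f(s_n, state_n); k2 = f(s_n + h, state_n + h·k1); state_{n+1} = state_n + (h/2)·(k1 + k2).
0.000000: (1.360000, 1.220000)
  k1 = (2.491184, -1.659200)
  predictor → (1.957884, 0.821792)
  k2 = (2.471144, -1.608974)
  → (1.955479, 0.827819)
(x(0.24), y(0.24)) ≈ (1.9555, 0.8278)

1.9555, 0.8278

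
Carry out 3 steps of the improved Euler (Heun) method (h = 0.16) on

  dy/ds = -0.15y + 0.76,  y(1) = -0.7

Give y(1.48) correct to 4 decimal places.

Heun: k1 = f(s_n, y_n); k2 = f(s_n + h, y_n + h·k1); y_{n+1} = y_n + (h/2)·(k1 + k2).
s=1.000000, y=-0.700000:
  k1 = f(1.000000, -0.700000) = 0.865000
  k2 = f(1.160000, -0.561600) = 0.844240
  y ← -0.700000 + (0.16/2)·(0.865000 + 0.844240) = -0.563261
s=1.160000, y=-0.563261:
  k1 = f(1.160000, -0.563261) = 0.844489
  k2 = f(1.320000, -0.428143) = 0.824221
  y ← -0.563261 + (0.16/2)·(0.844489 + 0.824221) = -0.429764
s=1.320000, y=-0.429764:
  k1 = f(1.320000, -0.429764) = 0.824465
  k2 = f(1.480000, -0.297850) = 0.804677
  y ← -0.429764 + (0.16/2)·(0.824465 + 0.804677) = -0.299433
y(1.48) ≈ -0.2994

-0.2994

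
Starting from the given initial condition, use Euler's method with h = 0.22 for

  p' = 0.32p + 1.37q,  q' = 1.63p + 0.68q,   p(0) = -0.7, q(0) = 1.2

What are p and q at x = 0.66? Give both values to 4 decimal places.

Euler on (p,q): p_{n+1} = p_n + h·p', q_{n+1} = q_n + h·q'.
0.000000: (-0.700000, 1.200000); f=(1.420000, -0.325000) → (-0.387600, 1.128500)
0.220000: (-0.387600, 1.128500); f=(1.422013, 0.135592) → (-0.074757, 1.158330)
0.440000: (-0.074757, 1.158330); f=(1.562990, 0.665810) → (0.269101, 1.304809)
(p(0.66), q(0.66)) ≈ (0.2691, 1.3048)

0.2691, 1.3048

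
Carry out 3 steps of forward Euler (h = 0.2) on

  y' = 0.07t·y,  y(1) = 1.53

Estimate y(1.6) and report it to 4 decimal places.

Euler: y_{n+1} = y_n + h·f(t_n, y_n).
t=1.000000, y=1.530000: f=0.107100 → y ← 1.530000 + 0.2·0.107100 = 1.551420
t=1.200000, y=1.551420: f=0.130319 → y ← 1.551420 + 0.2·0.130319 = 1.577484
t=1.400000, y=1.577484: f=0.154593 → y ← 1.577484 + 0.2·0.154593 = 1.608403
y(1.6) ≈ 1.6084

1.6084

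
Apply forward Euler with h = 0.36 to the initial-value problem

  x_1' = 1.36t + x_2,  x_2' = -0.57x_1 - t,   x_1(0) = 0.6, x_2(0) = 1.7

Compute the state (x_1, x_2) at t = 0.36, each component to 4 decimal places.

Euler on (x_1,x_2): x_1_{n+1} = x_1_n + h·x_1', x_2_{n+1} = x_2_n + h·x_2'.
0.000000: (0.600000, 1.700000); f=(1.700000, -0.342000) → (1.212000, 1.576880)
(x_1(0.36), x_2(0.36)) ≈ (1.2120, 1.5769)

1.2120, 1.5769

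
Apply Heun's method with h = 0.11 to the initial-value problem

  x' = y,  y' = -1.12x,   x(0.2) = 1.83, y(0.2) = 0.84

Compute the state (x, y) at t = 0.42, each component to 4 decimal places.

Heun on (x,y): k1 = f(t_n, state_n); k2 = f(t_n + h, state_n + h·k1); state_{n+1} = state_n + (h/2)·(k1 + k2).
0.200000: (1.830000, 0.840000)
  k1 = (0.840000, -2.049600)
  predictor → (1.922400, 0.614544)
  k2 = (0.614544, -2.153088)
  → (1.910000, 0.608852)
0.310000: (1.910000, 0.608852)
  k1 = (0.608852, -2.139200)
  predictor → (1.976974, 0.373540)
  k2 = (0.373540, -2.214210)
  → (1.964031, 0.369415)
(x(0.42), y(0.42)) ≈ (1.9640, 0.3694)

1.9640, 0.3694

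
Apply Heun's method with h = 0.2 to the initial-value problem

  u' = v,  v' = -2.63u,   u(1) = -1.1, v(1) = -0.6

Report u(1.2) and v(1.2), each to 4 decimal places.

-1.1621, 0.0102

Heun on (u,v): k1 = f(s_n, state_n); k2 = f(s_n + h, state_n + h·k1); state_{n+1} = state_n + (h/2)·(k1 + k2).
1.000000: (-1.100000, -0.600000)
  k1 = (-0.600000, 2.893000)
  predictor → (-1.220000, -0.021400)
  k2 = (-0.021400, 3.208600)
  → (-1.162140, 0.010160)
(u(1.2), v(1.2)) ≈ (-1.1621, 0.0102)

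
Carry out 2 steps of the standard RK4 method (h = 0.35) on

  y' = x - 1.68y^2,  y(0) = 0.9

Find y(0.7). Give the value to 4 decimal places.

RK4: k1 = f(x_n, y_n); k2 = f(x_n + h/2, y_n + (h/2)·k1); k3 = f(x_n + h/2, y_n + (h/2)·k2); k4 = f(x_n + h, y_n + h·k3); y_{n+1} = y_n + (h/6)·(k1 + 2k2 + 2k3 + k4).
x=0.000000, y=0.900000:
  k1 = f(0.000000, 0.900000) = -1.360800
  k2 = f(0.175000, 0.661860) = -0.560939
  k3 = f(0.175000, 0.801836) = -0.905140
  k4 = f(0.350000, 0.583201) = -0.221407
  y ← 0.900000 + (0.35/6)·(k1 + 2k2 + 2k3 + k4) = 0.636662
x=0.350000, y=0.636662:
  k1 = f(0.350000, 0.636662) = -0.330969
  k2 = f(0.525000, 0.578743) = -0.037704
  k3 = f(0.525000, 0.630064) = -0.141927
  k4 = f(0.700000, 0.586988) = 0.121149
  y ← 0.636662 + (0.35/6)·(k1 + 2k2 + 2k3 + k4) = 0.603466
y(0.7) ≈ 0.6035

0.6035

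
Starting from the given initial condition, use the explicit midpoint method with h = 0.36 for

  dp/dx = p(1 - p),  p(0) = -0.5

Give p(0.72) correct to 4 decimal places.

-1.7859

Midpoint: k1 = f(x_n, p_n); k2 = f(x_n + h/2, p_n + (h/2)·k1); p_{n+1} = p_n + h·k2.
x=0.000000, p=-0.500000:
  k1 = f(0.000000, -0.500000) = -0.750000
  k2 = f(0.180000, -0.635000) = -1.038225
  p ← -0.500000 + 0.36·(-1.038225) = -0.873761
x=0.360000, p=-0.873761:
  k1 = f(0.360000, -0.873761) = -1.637219
  k2 = f(0.540000, -1.168460) = -2.533760
  p ← -0.873761 + 0.36·(-2.533760) = -1.785915
p(0.72) ≈ -1.7859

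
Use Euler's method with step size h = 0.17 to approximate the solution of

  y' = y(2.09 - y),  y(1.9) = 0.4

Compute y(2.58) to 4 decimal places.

Euler: y_{n+1} = y_n + h·f(x_n, y_n).
x=1.900000, y=0.400000: f=0.676000 → y ← 0.400000 + 0.17·0.676000 = 0.514920
x=2.070000, y=0.514920: f=0.811040 → y ← 0.514920 + 0.17·0.811040 = 0.652797
x=2.240000, y=0.652797: f=0.938202 → y ← 0.652797 + 0.17·0.938202 = 0.812291
x=2.410000, y=0.812291: f=1.037872 → y ← 0.812291 + 0.17·1.037872 = 0.988729
y(2.58) ≈ 0.9887

0.9887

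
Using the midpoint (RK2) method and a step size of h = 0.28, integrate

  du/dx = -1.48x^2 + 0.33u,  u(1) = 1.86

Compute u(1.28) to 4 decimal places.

1.4821

Midpoint: k1 = f(x_n, u_n); k2 = f(x_n + h/2, u_n + (h/2)·k1); u_{n+1} = u_n + h·k2.
x=1.000000, u=1.860000:
  k1 = f(1.000000, 1.860000) = -0.866200
  k2 = f(1.140000, 1.738732) = -1.349626
  u ← 1.860000 + 0.28·(-1.349626) = 1.482105
u(1.28) ≈ 1.4821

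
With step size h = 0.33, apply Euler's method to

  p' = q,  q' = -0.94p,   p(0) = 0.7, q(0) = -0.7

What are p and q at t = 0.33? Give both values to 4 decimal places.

0.4690, -0.9171

Euler on (p,q): p_{n+1} = p_n + h·p', q_{n+1} = q_n + h·q'.
0.000000: (0.700000, -0.700000); f=(-0.700000, -0.658000) → (0.469000, -0.917140)
(p(0.33), q(0.33)) ≈ (0.4690, -0.9171)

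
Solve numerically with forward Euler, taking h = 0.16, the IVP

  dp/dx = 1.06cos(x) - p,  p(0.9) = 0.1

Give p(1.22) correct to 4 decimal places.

Euler: p_{n+1} = p_n + h·f(x_n, p_n).
x=0.900000, p=0.100000: f=0.558907 → p ← 0.100000 + 0.16·0.558907 = 0.189425
x=1.060000, p=0.189425: f=0.328779 → p ← 0.189425 + 0.16·0.328779 = 0.242030
p(1.22) ≈ 0.2420

0.2420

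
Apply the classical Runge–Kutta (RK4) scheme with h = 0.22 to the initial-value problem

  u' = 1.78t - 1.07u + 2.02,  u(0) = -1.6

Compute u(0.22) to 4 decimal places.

-0.8286

RK4: k1 = f(t_n, u_n); k2 = f(t_n + h/2, u_n + (h/2)·k1); k3 = f(t_n + h/2, u_n + (h/2)·k2); k4 = f(t_n + h, u_n + h·k3); u_{n+1} = u_n + (h/6)·(k1 + 2k2 + 2k3 + k4).
t=0.000000, u=-1.600000:
  k1 = f(0.000000, -1.600000) = 3.732000
  k2 = f(0.110000, -1.189480) = 3.488544
  k3 = f(0.110000, -1.216260) = 3.517198
  k4 = f(0.220000, -0.826216) = 3.295651
  u ← -1.600000 + (0.22/6)·(k1 + 2k2 + 2k3 + k4) = -0.828565
u(0.22) ≈ -0.8286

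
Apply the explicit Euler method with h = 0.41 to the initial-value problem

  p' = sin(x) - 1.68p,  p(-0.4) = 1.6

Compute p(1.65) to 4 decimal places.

Euler: p_{n+1} = p_n + h·f(x_n, p_n).
x=-0.400000, p=1.600000: f=-3.077418 → p ← 1.600000 + 0.41·(-3.077418) = 0.338258
x=0.010000, p=0.338258: f=-0.558274 → p ← 0.338258 + 0.41·(-0.558274) = 0.109366
x=0.420000, p=0.109366: f=0.224026 → p ← 0.109366 + 0.41·0.224026 = 0.201216
x=0.830000, p=0.201216: f=0.399888 → p ← 0.201216 + 0.41·0.399888 = 0.365170
x=1.240000, p=0.365170: f=0.332298 → p ← 0.365170 + 0.41·0.332298 = 0.501412
p(1.65) ≈ 0.5014

0.5014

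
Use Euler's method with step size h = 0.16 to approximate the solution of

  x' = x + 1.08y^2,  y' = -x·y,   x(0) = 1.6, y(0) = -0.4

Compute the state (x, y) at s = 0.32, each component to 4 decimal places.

2.2003, -0.2079

Euler on (x,y): x_{n+1} = x_n + h·x', y_{n+1} = y_n + h·y'.
0.000000: (1.600000, -0.400000); f=(1.772800, 0.640000) → (1.883648, -0.297600)
0.160000: (1.883648, -0.297600); f=(1.979299, 0.560574) → (2.200336, -0.207908)
(x(0.32), y(0.32)) ≈ (2.2003, -0.2079)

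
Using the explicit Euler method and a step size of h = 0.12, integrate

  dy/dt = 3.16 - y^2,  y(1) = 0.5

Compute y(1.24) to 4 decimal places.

Euler: y_{n+1} = y_n + h·f(t_n, y_n).
t=1.000000, y=0.500000: f=2.910000 → y ← 0.500000 + 0.12·2.910000 = 0.849200
t=1.120000, y=0.849200: f=2.438859 → y ← 0.849200 + 0.12·2.438859 = 1.141863
y(1.24) ≈ 1.1419

1.1419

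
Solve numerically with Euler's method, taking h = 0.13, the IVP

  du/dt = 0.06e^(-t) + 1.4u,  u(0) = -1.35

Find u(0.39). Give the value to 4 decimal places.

Euler: u_{n+1} = u_n + h·f(t_n, u_n).
t=0.000000, u=-1.350000: f=-1.830000 → u ← -1.350000 + 0.13·(-1.830000) = -1.587900
t=0.130000, u=-1.587900: f=-2.170374 → u ← -1.587900 + 0.13·(-2.170374) = -1.870049
t=0.260000, u=-1.870049: f=-2.571805 → u ← -1.870049 + 0.13·(-2.571805) = -2.204383
u(0.39) ≈ -2.2044

-2.2044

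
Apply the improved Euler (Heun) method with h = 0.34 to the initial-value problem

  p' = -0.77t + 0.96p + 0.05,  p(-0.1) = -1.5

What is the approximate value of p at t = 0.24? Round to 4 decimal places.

-2.0638

Heun: k1 = f(t_n, p_n); k2 = f(t_n + h, p_n + h·k1); p_{n+1} = p_n + (h/2)·(k1 + k2).
t=-0.100000, p=-1.500000:
  k1 = f(-0.100000, -1.500000) = -1.313000
  k2 = f(0.240000, -1.946420) = -2.003363
  p ← -1.500000 + (0.34/2)·(-1.313000 + (-2.003363)) = -2.063782
p(0.24) ≈ -2.0638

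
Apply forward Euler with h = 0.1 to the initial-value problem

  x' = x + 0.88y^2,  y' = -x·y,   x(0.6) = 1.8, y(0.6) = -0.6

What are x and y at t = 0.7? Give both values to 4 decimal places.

Euler on (x,y): x_{n+1} = x_n + h·x', y_{n+1} = y_n + h·y'.
0.600000: (1.800000, -0.600000); f=(2.116800, 1.080000) → (2.011680, -0.492000)
(x(0.7), y(0.7)) ≈ (2.0117, -0.4920)

2.0117, -0.4920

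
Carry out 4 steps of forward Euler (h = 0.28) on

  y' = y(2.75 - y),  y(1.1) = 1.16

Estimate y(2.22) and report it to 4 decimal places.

Euler: y_{n+1} = y_n + h·f(x_n, y_n).
x=1.100000, y=1.160000: f=1.844400 → y ← 1.160000 + 0.28·1.844400 = 1.676432
x=1.380000, y=1.676432: f=1.799764 → y ← 1.676432 + 0.28·1.799764 = 2.180366
x=1.660000, y=2.180366: f=1.242011 → y ← 2.180366 + 0.28·1.242011 = 2.528129
x=1.940000, y=2.528129: f=0.560919 → y ← 2.528129 + 0.28·0.560919 = 2.685186
y(2.22) ≈ 2.6852

2.6852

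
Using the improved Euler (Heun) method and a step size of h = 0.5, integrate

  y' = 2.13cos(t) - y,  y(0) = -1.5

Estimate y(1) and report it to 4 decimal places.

Heun: k1 = f(t_n, y_n); k2 = f(t_n + h, y_n + h·k1); y_{n+1} = y_n + (h/2)·(k1 + k2).
t=0.000000, y=-1.500000:
  k1 = f(0.000000, -1.500000) = 3.630000
  k2 = f(0.500000, 0.315000) = 1.554251
  y ← -1.500000 + (0.5/2)·(3.630000 + 1.554251) = -0.203937
t=0.500000, y=-0.203937:
  k1 = f(0.500000, -0.203937) = 2.073188
  k2 = f(1.000000, 0.832657) = 0.318187
  y ← -0.203937 + (0.5/2)·(2.073188 + 0.318187) = 0.393907
y(1) ≈ 0.3939

0.3939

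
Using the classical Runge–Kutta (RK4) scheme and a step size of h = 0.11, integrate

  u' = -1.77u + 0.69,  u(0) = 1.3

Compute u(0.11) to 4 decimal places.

1.1390

RK4: k1 = f(t_n, u_n); k2 = f(t_n + h/2, u_n + (h/2)·k1); k3 = f(t_n + h/2, u_n + (h/2)·k2); k4 = f(t_n + h, u_n + h·k3); u_{n+1} = u_n + (h/6)·(k1 + 2k2 + 2k3 + k4).
t=0.000000, u=1.300000:
  k1 = f(0.000000, 1.300000) = -1.611000
  k2 = f(0.055000, 1.211395) = -1.454169
  k3 = f(0.055000, 1.220021) = -1.469437
  k4 = f(0.110000, 1.138362) = -1.324901
  u ← 1.300000 + (0.11/6)·(k1 + 2k2 + 2k3 + k4) = 1.138976
u(0.11) ≈ 1.1390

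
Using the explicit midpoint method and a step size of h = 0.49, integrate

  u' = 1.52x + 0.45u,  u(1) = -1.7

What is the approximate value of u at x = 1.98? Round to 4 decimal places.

Midpoint: k1 = f(x_n, u_n); k2 = f(x_n + h/2, u_n + (h/2)·k1); u_{n+1} = u_n + h·k2.
x=1.000000, u=-1.700000:
  k1 = f(1.000000, -1.700000) = 0.755000
  k2 = f(1.245000, -1.515025) = 1.210639
  u ← -1.700000 + 0.49·1.210639 = -1.106787
x=1.490000, u=-1.106787:
  k1 = f(1.490000, -1.106787) = 1.766746
  k2 = f(1.735000, -0.673934) = 2.333930
  u ← -1.106787 + 0.49·2.333930 = 0.036838
u(1.98) ≈ 0.0368

0.0368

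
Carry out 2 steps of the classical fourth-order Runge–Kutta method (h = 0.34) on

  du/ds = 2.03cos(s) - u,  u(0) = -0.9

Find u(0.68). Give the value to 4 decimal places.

0.4571

RK4: k1 = f(s_n, u_n); k2 = f(s_n + h/2, u_n + (h/2)·k1); k3 = f(s_n + h/2, u_n + (h/2)·k2); k4 = f(s_n + h, u_n + h·k3); u_{n+1} = u_n + (h/6)·(k1 + 2k2 + 2k3 + k4).
s=0.000000, u=-0.900000:
  k1 = f(0.000000, -0.900000) = 2.930000
  k2 = f(0.170000, -0.401900) = 2.402637
  k3 = f(0.170000, -0.491552) = 2.492289
  k4 = f(0.340000, -0.052622) = 1.966414
  u ← -0.900000 + (0.34/6)·(k1 + 2k2 + 2k3 + k4) = -0.067778
s=0.340000, u=-0.067778:
  k1 = f(0.340000, -0.067778) = 1.981570
  k2 = f(0.510000, 0.269089) = 1.502583
  k3 = f(0.510000, 0.187661) = 1.584011
  k4 = f(0.680000, 0.470785) = 1.107687
  u ← -0.067778 + (0.34/6)·(k1 + 2k2 + 2k3 + k4) = 0.457094
u(0.68) ≈ 0.4571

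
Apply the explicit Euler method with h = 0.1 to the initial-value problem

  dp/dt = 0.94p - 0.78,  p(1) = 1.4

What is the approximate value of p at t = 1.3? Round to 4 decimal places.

Euler: p_{n+1} = p_n + h·f(t_n, p_n).
t=1.000000, p=1.400000: f=0.536000 → p ← 1.400000 + 0.1·0.536000 = 1.453600
t=1.100000, p=1.453600: f=0.586384 → p ← 1.453600 + 0.1·0.586384 = 1.512238
t=1.200000, p=1.512238: f=0.641504 → p ← 1.512238 + 0.1·0.641504 = 1.576389
p(1.3) ≈ 1.5764

1.5764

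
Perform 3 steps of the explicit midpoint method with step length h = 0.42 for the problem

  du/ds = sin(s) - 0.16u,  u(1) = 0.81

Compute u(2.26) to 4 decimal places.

1.7335

Midpoint: k1 = f(s_n, u_n); k2 = f(s_n + h/2, u_n + (h/2)·k1); u_{n+1} = u_n + h·k2.
s=1.000000, u=0.810000:
  k1 = f(1.000000, 0.810000) = 0.711871
  k2 = f(1.210000, 0.959493) = 0.782097
  u ← 0.810000 + 0.42·0.782097 = 1.138481
s=1.420000, u=1.138481:
  k1 = f(1.420000, 1.138481) = 0.806495
  k2 = f(1.630000, 1.307845) = 0.788993
  u ← 1.138481 + 0.42·0.788993 = 1.469858
s=1.840000, u=1.469858:
  k1 = f(1.840000, 1.469858) = 0.728806
  k2 = f(2.050000, 1.622907) = 0.627697
  u ← 1.469858 + 0.42·0.627697 = 1.733491
u(2.26) ≈ 1.7335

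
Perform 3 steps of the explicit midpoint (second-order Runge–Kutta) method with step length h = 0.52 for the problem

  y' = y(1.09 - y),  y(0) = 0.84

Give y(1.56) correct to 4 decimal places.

1.0303

Midpoint: k1 = f(t_n, y_n); k2 = f(t_n + h/2, y_n + (h/2)·k1); y_{n+1} = y_n + h·k2.
t=0.000000, y=0.840000:
  k1 = f(0.000000, 0.840000) = 0.210000
  k2 = f(0.260000, 0.894600) = 0.174805
  y ← 0.840000 + 0.52·0.174805 = 0.930899
t=0.520000, y=0.930899:
  k1 = f(0.520000, 0.930899) = 0.148107
  k2 = f(0.780000, 0.969406) = 0.116904
  y ← 0.930899 + 0.52·0.116904 = 0.991689
t=1.040000, y=0.991689:
  k1 = f(1.040000, 0.991689) = 0.097494
  k2 = f(1.300000, 1.017037) = 0.074206
  y ← 0.991689 + 0.52·0.074206 = 1.030276
y(1.56) ≈ 1.0303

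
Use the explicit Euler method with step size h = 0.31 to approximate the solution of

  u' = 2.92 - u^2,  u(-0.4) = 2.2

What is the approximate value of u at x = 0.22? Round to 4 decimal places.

1.7116

Euler: u_{n+1} = u_n + h·f(x_n, u_n).
x=-0.400000, u=2.200000: f=-1.920000 → u ← 2.200000 + 0.31·(-1.920000) = 1.604800
x=-0.090000, u=1.604800: f=0.344617 → u ← 1.604800 + 0.31·0.344617 = 1.711631
u(0.22) ≈ 1.7116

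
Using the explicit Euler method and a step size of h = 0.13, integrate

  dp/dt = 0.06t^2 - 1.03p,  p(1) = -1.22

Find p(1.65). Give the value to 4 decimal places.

-0.5433

Euler: p_{n+1} = p_n + h·f(t_n, p_n).
t=1.000000, p=-1.220000: f=1.316600 → p ← -1.220000 + 0.13·1.316600 = -1.048842
t=1.130000, p=-1.048842: f=1.156921 → p ← -1.048842 + 0.13·1.156921 = -0.898442
t=1.260000, p=-0.898442: f=1.020652 → p ← -0.898442 + 0.13·1.020652 = -0.765758
t=1.390000, p=-0.765758: f=0.904656 → p ← -0.765758 + 0.13·0.904656 = -0.648152
t=1.520000, p=-0.648152: f=0.806221 → p ← -0.648152 + 0.13·0.806221 = -0.543344
p(1.65) ≈ -0.5433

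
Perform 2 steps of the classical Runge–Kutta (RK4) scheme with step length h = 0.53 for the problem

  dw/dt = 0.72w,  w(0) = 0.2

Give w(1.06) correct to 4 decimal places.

RK4: k1 = f(t_n, w_n); k2 = f(t_n + h/2, w_n + (h/2)·k1); k3 = f(t_n + h/2, w_n + (h/2)·k2); k4 = f(t_n + h, w_n + h·k3); w_{n+1} = w_n + (h/6)·(k1 + 2k2 + 2k3 + k4).
t=0.000000, w=0.200000:
  k1 = f(0.000000, 0.200000) = 0.144000
  k2 = f(0.265000, 0.238160) = 0.171475
  k3 = f(0.265000, 0.245441) = 0.176717
  k4 = f(0.530000, 0.293660) = 0.211435
  w ← 0.200000 + (0.53/6)·(k1 + 2k2 + 2k3 + k4) = 0.292911
t=0.530000, w=0.292911:
  k1 = f(0.530000, 0.292911) = 0.210896
  k2 = f(0.795000, 0.348798) = 0.251135
  k3 = f(0.795000, 0.359462) = 0.258812
  k4 = f(1.060000, 0.430081) = 0.309659
  w ← 0.292911 + (0.53/6)·(k1 + 2k2 + 2k3 + k4) = 0.428984
w(1.06) ≈ 0.4290

0.4290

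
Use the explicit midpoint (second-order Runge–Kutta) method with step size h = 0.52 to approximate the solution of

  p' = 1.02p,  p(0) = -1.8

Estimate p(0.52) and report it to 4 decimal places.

-3.0079

Midpoint: k1 = f(x_n, p_n); k2 = f(x_n + h/2, p_n + (h/2)·k1); p_{n+1} = p_n + h·k2.
x=0.000000, p=-1.800000:
  k1 = f(0.000000, -1.800000) = -1.836000
  k2 = f(0.260000, -2.277360) = -2.322907
  p ← -1.800000 + 0.52·(-2.322907) = -3.007912
p(0.52) ≈ -3.0079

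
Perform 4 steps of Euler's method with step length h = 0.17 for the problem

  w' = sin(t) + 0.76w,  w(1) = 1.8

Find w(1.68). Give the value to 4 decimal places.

Euler: w_{n+1} = w_n + h·f(t_n, w_n).
t=1.000000, w=1.800000: f=2.209471 → w ← 1.800000 + 0.17·2.209471 = 2.175610
t=1.170000, w=2.175610: f=2.574214 → w ← 2.175610 + 0.17·2.574214 = 2.613226
t=1.340000, w=2.613226: f=2.959537 → w ← 2.613226 + 0.17·2.959537 = 3.116348
t=1.510000, w=3.116348: f=3.366577 → w ← 3.116348 + 0.17·3.366577 = 3.688666
w(1.68) ≈ 3.6887

3.6887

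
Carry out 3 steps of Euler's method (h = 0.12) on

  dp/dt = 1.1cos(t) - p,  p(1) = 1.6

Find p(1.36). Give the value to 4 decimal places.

Euler: p_{n+1} = p_n + h·f(t_n, p_n).
t=1.000000, p=1.600000: f=-1.005667 → p ← 1.600000 + 0.12·(-1.005667) = 1.479320
t=1.120000, p=1.479320: f=-1.000069 → p ← 1.479320 + 0.12·(-1.000069) = 1.359312
t=1.240000, p=1.359312: f=-1.002036 → p ← 1.359312 + 0.12·(-1.002036) = 1.239067
p(1.36) ≈ 1.2391

1.2391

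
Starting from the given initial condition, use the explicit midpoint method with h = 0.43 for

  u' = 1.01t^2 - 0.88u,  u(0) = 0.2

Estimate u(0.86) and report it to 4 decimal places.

Midpoint: k1 = f(t_n, u_n); k2 = f(t_n + h/2, u_n + (h/2)·k1); u_{n+1} = u_n + h·k2.
t=0.000000, u=0.200000:
  k1 = f(0.000000, 0.200000) = -0.176000
  k2 = f(0.215000, 0.162160) = -0.096014
  u ← 0.200000 + 0.43·(-0.096014) = 0.158714
t=0.430000, u=0.158714:
  k1 = f(0.430000, 0.158714) = 0.047081
  k2 = f(0.645000, 0.168836) = 0.271609
  u ← 0.158714 + 0.43·0.271609 = 0.275506
u(0.86) ≈ 0.2755

0.2755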